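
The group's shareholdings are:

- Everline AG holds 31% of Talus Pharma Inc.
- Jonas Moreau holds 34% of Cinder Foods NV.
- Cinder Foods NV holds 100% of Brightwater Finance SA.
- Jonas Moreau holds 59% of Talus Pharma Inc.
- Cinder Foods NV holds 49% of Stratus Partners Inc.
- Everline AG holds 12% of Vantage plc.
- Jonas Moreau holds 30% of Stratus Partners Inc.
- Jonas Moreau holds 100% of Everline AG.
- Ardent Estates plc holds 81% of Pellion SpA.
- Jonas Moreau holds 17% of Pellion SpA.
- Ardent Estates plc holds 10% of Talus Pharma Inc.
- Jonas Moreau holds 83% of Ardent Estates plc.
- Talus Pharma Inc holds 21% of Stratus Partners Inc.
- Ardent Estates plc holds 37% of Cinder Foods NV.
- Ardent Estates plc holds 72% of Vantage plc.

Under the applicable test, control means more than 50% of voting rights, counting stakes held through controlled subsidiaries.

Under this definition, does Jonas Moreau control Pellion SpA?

Jonas holds 83% of Ardent, so Jonas controls Ardent.
Jonas and Ardent together hold 17% + 81% = 98% of Pellion, so Jonas controls Pellion.

Yes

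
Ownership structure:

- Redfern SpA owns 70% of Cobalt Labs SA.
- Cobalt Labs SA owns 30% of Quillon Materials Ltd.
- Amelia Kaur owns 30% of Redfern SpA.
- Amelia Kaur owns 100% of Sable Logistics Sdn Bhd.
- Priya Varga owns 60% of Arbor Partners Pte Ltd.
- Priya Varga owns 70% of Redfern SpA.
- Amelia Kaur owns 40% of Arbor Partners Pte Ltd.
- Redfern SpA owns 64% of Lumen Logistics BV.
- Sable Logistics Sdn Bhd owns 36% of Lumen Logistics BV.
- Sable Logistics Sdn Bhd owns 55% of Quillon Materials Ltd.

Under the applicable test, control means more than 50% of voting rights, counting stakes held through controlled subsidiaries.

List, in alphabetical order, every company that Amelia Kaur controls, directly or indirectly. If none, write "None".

Quillon Materials Ltd, Sable Logistics Sdn Bhd

Amelia holds 100% of Sable, so Amelia controls Sable.
Sable holds 55% of Quillon, so Amelia controls Quillon.
No other company's threshold is met.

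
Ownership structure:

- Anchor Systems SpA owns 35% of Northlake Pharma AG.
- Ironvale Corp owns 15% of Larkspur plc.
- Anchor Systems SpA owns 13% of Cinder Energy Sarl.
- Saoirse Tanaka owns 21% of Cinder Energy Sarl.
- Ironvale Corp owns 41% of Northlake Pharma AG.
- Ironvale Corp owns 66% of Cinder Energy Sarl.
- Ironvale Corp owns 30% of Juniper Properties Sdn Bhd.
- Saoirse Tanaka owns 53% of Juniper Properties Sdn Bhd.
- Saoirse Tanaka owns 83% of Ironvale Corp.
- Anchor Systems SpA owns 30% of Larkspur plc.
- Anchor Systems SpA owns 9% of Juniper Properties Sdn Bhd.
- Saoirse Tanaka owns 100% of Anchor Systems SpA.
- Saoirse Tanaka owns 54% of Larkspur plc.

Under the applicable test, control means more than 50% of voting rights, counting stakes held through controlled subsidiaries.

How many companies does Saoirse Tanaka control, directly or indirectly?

6

Saoirse holds 83% of Ironvale, so Saoirse controls Ironvale.
Saoirse holds 100% of Anchor, so Saoirse controls Anchor.
Ironvale and Anchor together hold 41% + 35% = 76% of Northlake, so Saoirse controls Northlake.
Anchor and Saoirse and Ironvale together hold 30% + 54% + 15% = 99% of Larkspur, so Saoirse controls Larkspur.
Anchor and Ironvale and Saoirse together hold 9% + 30% + 53% = 92% of Juniper, so Saoirse controls Juniper.
Saoirse and Anchor and Ironvale together hold 21% + 13% + 66% = 100% of Cinder, so Saoirse controls Cinder.
Saoirse controls 6 companies.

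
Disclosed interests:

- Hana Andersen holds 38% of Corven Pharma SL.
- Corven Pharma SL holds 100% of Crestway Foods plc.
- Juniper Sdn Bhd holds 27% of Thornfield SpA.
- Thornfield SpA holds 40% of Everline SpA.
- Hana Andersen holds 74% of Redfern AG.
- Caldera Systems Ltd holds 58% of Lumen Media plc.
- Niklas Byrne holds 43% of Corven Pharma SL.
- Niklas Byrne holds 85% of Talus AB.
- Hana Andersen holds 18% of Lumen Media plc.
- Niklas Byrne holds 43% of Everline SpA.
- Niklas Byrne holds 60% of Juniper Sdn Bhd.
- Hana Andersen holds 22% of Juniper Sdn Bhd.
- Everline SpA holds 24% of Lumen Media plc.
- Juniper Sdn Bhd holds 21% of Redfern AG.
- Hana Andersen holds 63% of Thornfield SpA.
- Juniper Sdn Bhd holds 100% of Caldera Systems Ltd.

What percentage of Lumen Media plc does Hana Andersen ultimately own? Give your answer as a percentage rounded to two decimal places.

Hana reaches Lumen along 4 paths.
Direct stake: 18% = 18%.
Via Juniper → Caldera: 22% × 100% × 58% = 12.76%.
Via Juniper → Thornfield → Everline: 22% × 27% × 40% × 24% = 0.57024%.
Via Thornfield → Everline: 63% × 40% × 24% = 6.048%.
Total: 18% + 12.76% + 0.57024% + 6.048% = 37.37824%.
Rounded: 37.38%.

37.38%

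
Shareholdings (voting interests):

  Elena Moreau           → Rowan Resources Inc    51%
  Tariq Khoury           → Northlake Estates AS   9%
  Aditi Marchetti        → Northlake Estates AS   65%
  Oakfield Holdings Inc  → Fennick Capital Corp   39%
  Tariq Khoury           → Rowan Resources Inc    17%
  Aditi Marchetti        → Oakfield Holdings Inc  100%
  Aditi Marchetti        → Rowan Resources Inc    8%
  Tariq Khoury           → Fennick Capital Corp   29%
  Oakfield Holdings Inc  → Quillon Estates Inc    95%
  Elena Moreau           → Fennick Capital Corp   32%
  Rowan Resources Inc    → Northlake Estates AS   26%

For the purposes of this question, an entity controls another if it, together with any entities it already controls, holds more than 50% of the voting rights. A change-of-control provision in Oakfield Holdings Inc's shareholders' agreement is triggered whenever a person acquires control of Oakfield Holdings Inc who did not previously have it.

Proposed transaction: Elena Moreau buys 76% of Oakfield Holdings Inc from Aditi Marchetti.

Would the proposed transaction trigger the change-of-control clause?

The purchase adds only to Elena's holdings (Aditi's stake shrinks), so Elena is the only person who could newly come to control Oakfield.
Elena holds 51% of Rowan, so Elena controls Rowan.
Neither Elena nor any entity Elena controls holds any voting interest in Oakfield.
So before the transaction, Elena does not control Oakfield.
After the purchase, Elena holds 76% of Oakfield directly, and Aditi's stake falls to 24%.
Elena holds 76% of Oakfield, so Elena controls Oakfield.
Elena did not control Oakfield before and does after, so the clause is triggered.

Yes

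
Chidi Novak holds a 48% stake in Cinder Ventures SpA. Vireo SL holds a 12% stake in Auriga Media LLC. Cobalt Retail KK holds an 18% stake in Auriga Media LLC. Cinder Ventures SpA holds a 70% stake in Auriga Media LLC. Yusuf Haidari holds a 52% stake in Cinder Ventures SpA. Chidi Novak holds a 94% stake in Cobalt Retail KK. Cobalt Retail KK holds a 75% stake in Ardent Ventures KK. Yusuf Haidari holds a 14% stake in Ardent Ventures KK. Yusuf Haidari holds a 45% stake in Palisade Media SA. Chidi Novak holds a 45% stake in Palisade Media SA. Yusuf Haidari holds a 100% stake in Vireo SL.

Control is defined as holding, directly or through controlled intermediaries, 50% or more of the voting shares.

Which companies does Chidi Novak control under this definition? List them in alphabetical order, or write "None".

Ardent Ventures KK, Cobalt Retail KK

Chidi holds 94% of Cobalt, so Chidi controls Cobalt.
Cobalt holds 75% of Ardent, so Chidi controls Ardent.
No other company's threshold is met.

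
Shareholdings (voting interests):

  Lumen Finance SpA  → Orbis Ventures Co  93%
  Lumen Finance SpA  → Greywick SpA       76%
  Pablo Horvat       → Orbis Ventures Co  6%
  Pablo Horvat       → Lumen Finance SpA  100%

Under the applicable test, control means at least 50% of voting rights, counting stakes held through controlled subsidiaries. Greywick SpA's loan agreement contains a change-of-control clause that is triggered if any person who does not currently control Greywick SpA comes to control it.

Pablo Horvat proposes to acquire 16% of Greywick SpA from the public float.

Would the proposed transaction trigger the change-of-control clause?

No

The purchase changes only Pablo's holdings, so Pablo is the only person who could newly come to control Greywick.
Pablo holds 100% of Lumen, so Pablo controls Lumen.
Lumen holds 76% of Greywick, so Pablo controls Greywick.
So Pablo already controls Greywick before the transaction.
After the purchase, Pablo holds 16% of Greywick directly.
Pablo controlled Greywick already, so this is not a new person acquiring control; every other person's position is unchanged or reduced.
No new person acquires control, so the clause is not triggered.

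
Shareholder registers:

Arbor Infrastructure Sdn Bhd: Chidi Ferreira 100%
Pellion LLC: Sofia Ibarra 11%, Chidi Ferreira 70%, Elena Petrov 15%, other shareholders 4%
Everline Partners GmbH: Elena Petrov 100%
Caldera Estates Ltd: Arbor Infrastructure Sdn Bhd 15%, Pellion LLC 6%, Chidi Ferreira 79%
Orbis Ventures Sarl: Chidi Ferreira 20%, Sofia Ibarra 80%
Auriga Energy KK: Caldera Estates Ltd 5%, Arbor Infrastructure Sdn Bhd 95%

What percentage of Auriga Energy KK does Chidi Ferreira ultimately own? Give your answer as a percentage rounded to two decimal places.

99.91%

Chidi reaches Auriga along 4 paths.
Via Arbor → Caldera: 100% × 15% × 5% = 0.75%.
Via Pellion → Caldera: 70% × 6% × 5% = 0.21%.
Via Caldera: 79% × 5% = 3.95%.
Via Arbor: 100% × 95% = 95%.
Total: 0.75% + 0.21% + 3.95% + 95% = 99.91%.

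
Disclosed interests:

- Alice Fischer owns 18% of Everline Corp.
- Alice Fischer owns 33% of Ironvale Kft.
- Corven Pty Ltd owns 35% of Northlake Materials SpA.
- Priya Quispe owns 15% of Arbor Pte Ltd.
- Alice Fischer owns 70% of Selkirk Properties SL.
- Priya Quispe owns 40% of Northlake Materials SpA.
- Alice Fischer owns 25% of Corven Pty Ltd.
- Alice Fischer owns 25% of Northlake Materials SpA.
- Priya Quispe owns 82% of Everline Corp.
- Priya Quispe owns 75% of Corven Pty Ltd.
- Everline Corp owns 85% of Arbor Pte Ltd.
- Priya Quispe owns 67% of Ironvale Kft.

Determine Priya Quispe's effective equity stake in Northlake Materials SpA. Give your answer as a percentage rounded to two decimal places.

Priya reaches Northlake along 2 paths.
Direct stake: 40% = 40%.
Via Corven: 75% × 35% = 26.25%.
Total: 40% + 26.25% = 66.25%.

66.25%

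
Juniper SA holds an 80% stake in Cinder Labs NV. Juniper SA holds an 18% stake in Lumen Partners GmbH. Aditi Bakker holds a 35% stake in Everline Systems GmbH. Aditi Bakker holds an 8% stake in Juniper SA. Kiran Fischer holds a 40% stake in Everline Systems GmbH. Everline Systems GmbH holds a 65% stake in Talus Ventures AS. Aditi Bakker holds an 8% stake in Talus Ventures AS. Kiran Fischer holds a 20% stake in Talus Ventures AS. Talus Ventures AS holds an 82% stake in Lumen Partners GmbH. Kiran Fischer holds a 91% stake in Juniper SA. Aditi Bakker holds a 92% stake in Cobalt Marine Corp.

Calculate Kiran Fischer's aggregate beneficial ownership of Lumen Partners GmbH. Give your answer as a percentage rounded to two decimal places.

54.10%

Kiran reaches Lumen along 3 paths.
Via Everline → Talus: 40% × 65% × 82% = 21.32%.
Via Talus: 20% × 82% = 16.4%.
Via Juniper: 91% × 18% = 16.38%.
Total: 21.32% + 16.4% + 16.38% = 54.1%.
Rounded: 54.10%.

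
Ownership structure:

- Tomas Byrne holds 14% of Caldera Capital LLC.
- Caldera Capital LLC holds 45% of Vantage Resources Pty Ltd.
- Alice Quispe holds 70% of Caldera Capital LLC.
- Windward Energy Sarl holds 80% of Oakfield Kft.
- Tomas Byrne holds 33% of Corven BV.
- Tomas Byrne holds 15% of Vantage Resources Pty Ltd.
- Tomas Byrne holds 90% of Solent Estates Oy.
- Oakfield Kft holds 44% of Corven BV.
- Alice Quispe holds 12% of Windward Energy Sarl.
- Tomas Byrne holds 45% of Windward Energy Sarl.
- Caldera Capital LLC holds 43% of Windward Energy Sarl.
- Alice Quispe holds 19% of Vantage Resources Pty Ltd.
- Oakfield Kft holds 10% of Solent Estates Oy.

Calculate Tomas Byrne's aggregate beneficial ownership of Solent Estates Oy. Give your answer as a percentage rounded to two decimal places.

Tomas reaches Solent along 3 paths.
Direct stake: 90% = 90%.
Via Caldera → Windward → Oakfield: 14% × 43% × 80% × 10% = 0.4816%.
Via Windward → Oakfield: 45% × 80% × 10% = 3.6%.
Total: 90% + 0.4816% + 3.6% = 94.0816%.
Rounded: 94.08%.

94.08%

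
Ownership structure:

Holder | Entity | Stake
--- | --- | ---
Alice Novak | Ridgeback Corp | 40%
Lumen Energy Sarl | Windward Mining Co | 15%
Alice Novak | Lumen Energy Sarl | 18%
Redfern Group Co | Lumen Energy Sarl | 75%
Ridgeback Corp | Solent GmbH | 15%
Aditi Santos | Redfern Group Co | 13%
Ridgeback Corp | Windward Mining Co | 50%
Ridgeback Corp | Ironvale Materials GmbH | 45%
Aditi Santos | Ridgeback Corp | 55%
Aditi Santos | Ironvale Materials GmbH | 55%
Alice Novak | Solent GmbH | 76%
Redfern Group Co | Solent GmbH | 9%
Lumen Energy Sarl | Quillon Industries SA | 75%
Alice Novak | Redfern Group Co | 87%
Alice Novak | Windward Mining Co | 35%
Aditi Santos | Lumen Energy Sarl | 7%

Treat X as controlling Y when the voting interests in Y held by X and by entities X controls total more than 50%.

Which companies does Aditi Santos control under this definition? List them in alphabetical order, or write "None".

Ironvale Materials GmbH, Ridgeback Corp

Aditi holds 55% of Ridgeback, so Aditi controls Ridgeback.
Ridgeback and Aditi together hold 45% + 55% = 100% of Ironvale, so Aditi controls Ironvale.
No other company's threshold is met.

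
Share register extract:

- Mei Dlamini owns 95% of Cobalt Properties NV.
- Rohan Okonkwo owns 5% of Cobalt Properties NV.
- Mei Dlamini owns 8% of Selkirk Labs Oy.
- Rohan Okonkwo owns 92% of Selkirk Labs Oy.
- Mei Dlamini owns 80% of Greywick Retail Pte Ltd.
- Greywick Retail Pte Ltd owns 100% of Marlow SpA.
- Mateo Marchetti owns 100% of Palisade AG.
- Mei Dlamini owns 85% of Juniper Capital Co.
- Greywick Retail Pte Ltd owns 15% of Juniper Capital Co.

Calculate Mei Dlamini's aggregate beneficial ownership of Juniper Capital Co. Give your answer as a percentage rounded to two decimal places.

Mei reaches Juniper along 2 paths.
Via Greywick: 80% × 15% = 12%.
Direct stake: 85% = 85%.
Total: 12% + 85% = 97%.
Rounded: 97.00%.

97.00%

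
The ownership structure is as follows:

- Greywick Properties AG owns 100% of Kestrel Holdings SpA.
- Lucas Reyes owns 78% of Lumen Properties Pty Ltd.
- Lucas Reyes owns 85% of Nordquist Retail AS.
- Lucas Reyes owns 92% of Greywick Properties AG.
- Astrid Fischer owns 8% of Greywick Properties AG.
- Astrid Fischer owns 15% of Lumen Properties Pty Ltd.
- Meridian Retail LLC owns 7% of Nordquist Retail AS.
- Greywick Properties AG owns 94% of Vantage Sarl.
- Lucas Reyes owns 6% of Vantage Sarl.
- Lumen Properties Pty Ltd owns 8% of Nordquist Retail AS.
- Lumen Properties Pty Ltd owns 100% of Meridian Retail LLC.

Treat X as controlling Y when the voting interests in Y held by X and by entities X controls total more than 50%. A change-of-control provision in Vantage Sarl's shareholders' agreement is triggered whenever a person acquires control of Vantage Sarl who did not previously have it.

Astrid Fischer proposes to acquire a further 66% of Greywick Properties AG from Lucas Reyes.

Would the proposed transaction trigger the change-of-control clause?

Yes

The purchase adds only to Astrid's holdings (Lucas's stake shrinks), so Astrid is the only person who could newly come to control Vantage.
Astrid's largest direct stake is 15% in Lumen, which does not meet the threshold, so Astrid controls no company.
Neither Astrid nor any entity Astrid controls holds any voting interest in Vantage.
So before the transaction, Astrid does not control Vantage.
After the purchase, Astrid's direct stake in Greywick rises to 8% + 66% = 74%, and Lucas's stake falls to 26%.
Astrid holds 74% of Greywick, so Astrid controls Greywick.
Greywick holds 94% of Vantage, so Astrid controls Vantage.
Astrid did not control Vantage before and does after, so the clause is triggered.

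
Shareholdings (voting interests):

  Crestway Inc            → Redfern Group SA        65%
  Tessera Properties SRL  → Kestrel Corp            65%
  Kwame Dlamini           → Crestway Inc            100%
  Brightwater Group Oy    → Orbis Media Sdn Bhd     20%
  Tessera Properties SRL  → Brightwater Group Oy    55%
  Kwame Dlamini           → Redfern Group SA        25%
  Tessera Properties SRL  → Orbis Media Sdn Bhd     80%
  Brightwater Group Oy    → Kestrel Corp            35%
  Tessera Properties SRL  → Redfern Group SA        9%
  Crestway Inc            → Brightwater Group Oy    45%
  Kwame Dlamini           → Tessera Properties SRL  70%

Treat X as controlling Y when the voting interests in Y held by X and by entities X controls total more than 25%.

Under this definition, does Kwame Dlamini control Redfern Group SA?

Yes

Kwame holds 70% of Tessera, so Kwame controls Tessera.
Kwame holds 100% of Crestway, so Kwame controls Crestway.
Kwame and Tessera and Crestway together hold 25% + 9% + 65% = 99% of Redfern, so Kwame controls Redfern.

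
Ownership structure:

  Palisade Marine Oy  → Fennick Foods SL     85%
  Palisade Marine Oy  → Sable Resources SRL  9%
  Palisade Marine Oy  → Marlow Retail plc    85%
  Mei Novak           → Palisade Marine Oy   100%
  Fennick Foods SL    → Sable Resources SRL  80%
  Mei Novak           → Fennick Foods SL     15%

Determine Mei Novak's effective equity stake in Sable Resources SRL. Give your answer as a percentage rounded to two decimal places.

89.00%

Mei reaches Sable along 3 paths.
Via Palisade → Fennick: 100% × 85% × 80% = 68%.
Via Fennick: 15% × 80% = 12%.
Via Palisade: 100% × 9% = 9%.
Total: 68% + 12% + 9% = 89%.
Rounded: 89.00%.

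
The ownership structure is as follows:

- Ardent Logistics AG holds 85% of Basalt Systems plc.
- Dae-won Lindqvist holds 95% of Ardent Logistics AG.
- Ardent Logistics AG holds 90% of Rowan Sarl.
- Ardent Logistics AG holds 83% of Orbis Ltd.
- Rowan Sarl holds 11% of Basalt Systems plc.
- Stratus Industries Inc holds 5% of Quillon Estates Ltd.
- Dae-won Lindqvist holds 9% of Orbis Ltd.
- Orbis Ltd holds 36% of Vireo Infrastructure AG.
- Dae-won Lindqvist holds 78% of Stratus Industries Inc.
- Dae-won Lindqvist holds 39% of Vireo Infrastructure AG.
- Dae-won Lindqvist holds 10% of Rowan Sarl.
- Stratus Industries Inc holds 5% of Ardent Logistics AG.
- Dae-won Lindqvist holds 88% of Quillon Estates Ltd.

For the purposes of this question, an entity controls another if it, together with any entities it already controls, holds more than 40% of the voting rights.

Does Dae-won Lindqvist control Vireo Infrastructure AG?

Yes

Dae-won holds 78% of Stratus, so Dae-won controls Stratus.
Dae-won and Stratus together hold 95% + 5% = 100% of Ardent, so Dae-won controls Ardent.
Dae-won and Ardent together hold 9% + 83% = 92% of Orbis, so Dae-won controls Orbis.
Orbis and Dae-won together hold 36% + 39% = 75% of Vireo, so Dae-won controls Vireo.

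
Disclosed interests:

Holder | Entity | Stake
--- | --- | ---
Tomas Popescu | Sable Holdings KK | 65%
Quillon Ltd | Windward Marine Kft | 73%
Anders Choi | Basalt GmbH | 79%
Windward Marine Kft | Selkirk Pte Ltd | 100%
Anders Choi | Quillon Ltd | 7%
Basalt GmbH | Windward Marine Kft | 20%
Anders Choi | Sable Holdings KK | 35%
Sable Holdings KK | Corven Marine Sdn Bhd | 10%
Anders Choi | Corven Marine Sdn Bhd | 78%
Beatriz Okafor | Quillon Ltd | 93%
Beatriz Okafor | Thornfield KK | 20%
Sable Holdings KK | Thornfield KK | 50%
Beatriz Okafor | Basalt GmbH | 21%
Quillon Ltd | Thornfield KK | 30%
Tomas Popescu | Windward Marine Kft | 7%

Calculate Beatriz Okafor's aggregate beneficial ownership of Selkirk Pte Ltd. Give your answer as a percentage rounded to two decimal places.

72.09%

Beatriz reaches Selkirk along 2 paths.
Via Quillon → Windward: 93% × 73% × 100% = 67.89%.
Via Basalt → Windward: 21% × 20% × 100% = 4.2%.
Total: 67.89% + 4.2% = 72.09%.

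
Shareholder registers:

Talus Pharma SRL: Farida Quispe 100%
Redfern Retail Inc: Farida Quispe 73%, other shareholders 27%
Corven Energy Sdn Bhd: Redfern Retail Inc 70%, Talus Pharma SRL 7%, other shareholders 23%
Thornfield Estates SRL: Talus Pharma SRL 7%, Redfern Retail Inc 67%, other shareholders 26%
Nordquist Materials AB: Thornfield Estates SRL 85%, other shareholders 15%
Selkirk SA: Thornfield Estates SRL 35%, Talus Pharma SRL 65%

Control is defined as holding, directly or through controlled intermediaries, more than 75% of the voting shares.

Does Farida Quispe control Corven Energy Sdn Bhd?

Farida holds 100% of Talus, so Farida controls Talus.
In Corven, Farida's side holds only 7%, not > 75%.
So Farida does not control Corven.

No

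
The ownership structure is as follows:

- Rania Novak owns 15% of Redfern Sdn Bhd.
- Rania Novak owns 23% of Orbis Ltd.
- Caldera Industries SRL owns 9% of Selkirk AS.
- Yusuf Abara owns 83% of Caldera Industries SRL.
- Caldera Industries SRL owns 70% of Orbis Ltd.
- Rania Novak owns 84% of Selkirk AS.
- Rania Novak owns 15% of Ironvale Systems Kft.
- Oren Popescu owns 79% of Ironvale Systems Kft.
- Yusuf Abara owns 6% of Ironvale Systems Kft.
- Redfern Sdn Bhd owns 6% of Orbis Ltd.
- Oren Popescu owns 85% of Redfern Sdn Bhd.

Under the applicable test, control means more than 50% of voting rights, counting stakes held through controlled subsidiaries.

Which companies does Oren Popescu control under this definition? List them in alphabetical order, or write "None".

Ironvale Systems Kft, Redfern Sdn Bhd

Oren holds 79% of Ironvale, so Oren controls Ironvale.
Oren holds 85% of Redfern, so Oren controls Redfern.
No other company's threshold is met.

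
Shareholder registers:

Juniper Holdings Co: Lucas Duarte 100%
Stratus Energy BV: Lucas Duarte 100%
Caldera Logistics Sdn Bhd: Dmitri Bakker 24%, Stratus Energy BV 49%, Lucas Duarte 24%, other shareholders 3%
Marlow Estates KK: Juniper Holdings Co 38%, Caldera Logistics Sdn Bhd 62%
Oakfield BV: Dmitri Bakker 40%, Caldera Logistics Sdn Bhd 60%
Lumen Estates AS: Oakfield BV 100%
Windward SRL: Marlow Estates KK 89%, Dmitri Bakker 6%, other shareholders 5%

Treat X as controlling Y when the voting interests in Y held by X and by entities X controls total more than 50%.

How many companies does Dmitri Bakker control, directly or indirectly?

0

Dmitri's largest direct stake is 40% in Oakfield, which does not meet the threshold.
Dmitri controls 0 companies.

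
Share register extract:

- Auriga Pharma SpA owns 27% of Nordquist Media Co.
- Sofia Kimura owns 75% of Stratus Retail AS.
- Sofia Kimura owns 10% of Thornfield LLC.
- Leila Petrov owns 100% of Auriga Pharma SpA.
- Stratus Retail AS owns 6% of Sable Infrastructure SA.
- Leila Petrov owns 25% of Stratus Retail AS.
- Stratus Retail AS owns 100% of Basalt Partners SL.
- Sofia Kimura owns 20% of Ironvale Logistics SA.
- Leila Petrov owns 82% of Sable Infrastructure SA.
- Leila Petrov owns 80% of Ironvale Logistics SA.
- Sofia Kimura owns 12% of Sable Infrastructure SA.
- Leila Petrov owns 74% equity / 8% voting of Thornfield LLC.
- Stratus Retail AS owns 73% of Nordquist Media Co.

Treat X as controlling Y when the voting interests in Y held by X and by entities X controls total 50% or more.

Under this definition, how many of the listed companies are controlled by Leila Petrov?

3

Leila holds 82% of Sable, so Leila controls Sable.
Leila holds 80% of Ironvale, so Leila controls Ironvale.
Leila holds 100% of Auriga, so Leila controls Auriga.
No other company's threshold is met.
Leila controls 3 companies.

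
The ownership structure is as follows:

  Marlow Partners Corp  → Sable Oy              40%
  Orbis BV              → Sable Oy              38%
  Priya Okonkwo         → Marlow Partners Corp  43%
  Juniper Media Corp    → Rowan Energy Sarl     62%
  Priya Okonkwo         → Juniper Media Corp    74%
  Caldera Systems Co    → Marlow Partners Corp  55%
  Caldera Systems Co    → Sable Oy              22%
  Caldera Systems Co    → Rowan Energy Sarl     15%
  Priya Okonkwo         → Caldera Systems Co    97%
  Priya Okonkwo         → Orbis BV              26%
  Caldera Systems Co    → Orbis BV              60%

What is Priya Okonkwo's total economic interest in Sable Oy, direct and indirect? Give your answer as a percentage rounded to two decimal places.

91.88%

Priya reaches Sable along 5 paths.
Via Orbis: 26% × 38% = 9.88%.
Via Caldera → Orbis: 97% × 60% × 38% = 22.116%.
Via Caldera: 97% × 22% = 21.34%.
Via Marlow: 43% × 40% = 17.2%.
Via Caldera → Marlow: 97% × 55% × 40% = 21.34%.
Total: 9.88% + 22.116% + 21.34% + 17.2% + 21.34% = 91.876%.
Rounded: 91.88%.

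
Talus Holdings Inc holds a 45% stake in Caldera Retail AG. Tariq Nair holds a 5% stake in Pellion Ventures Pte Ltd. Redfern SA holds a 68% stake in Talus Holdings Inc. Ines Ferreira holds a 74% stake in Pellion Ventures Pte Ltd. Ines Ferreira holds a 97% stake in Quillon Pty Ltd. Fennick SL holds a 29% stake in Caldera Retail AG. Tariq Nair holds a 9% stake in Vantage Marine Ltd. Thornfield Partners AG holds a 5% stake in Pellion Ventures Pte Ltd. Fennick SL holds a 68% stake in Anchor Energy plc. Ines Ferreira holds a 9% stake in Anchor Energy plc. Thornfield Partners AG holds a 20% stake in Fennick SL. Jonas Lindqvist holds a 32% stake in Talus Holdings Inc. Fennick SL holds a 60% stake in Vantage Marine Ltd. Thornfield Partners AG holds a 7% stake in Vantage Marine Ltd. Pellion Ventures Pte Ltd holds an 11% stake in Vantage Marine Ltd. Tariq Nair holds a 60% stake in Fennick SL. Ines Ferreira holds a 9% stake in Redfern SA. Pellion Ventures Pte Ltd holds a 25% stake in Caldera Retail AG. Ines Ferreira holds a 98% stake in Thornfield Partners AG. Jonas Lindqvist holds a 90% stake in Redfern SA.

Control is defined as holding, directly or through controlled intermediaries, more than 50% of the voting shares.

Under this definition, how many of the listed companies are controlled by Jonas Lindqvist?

2

Jonas holds 90% of Redfern, so Jonas controls Redfern.
Jonas and Redfern together hold 32% + 68% = 100% of Talus, so Jonas controls Talus.
No other company's threshold is met.
Jonas controls 2 companies.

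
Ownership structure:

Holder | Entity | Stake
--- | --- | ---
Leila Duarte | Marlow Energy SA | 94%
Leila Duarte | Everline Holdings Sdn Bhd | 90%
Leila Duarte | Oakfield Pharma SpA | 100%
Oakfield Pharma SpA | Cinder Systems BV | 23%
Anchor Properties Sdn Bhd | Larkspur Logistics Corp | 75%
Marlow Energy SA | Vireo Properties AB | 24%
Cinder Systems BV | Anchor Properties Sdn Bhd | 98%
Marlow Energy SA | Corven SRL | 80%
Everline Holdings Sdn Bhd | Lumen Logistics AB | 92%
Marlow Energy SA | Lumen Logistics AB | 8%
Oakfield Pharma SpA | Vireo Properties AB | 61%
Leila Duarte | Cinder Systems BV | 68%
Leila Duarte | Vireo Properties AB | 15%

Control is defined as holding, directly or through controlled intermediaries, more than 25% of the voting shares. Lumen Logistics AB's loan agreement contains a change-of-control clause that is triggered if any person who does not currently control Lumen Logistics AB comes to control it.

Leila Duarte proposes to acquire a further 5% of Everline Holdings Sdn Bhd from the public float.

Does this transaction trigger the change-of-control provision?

No

The purchase changes only Leila's holdings, so Leila is the only person who could newly come to control Lumen.
Leila holds 90% of Everline, so Leila controls Everline.
Leila holds 94% of Marlow, so Leila controls Marlow.
Marlow and Everline together hold 8% + 92% = 100% of Lumen, so Leila controls Lumen.
So Leila already controls Lumen before the transaction.
After the purchase, Leila's direct stake in Everline rises to 90% + 5% = 95%.
Leila controlled Lumen already, so this is not a new person acquiring control; every other person's position is unchanged or reduced.
No new person acquires control, so the clause is not triggered.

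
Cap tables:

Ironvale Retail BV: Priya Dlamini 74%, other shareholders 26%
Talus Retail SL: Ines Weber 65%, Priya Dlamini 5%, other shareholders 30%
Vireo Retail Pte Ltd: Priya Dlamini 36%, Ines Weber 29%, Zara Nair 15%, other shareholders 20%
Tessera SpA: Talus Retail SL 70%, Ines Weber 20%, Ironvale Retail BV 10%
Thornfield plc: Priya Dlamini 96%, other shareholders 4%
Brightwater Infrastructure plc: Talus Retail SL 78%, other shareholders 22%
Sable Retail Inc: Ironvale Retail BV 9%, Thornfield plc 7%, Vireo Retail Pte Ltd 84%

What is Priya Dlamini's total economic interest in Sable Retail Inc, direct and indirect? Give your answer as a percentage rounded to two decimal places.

43.62%

Priya reaches Sable along 3 paths.
Via Ironvale: 74% × 9% = 6.66%.
Via Thornfield: 96% × 7% = 6.72%.
Via Vireo: 36% × 84% = 30.24%.
Total: 6.66% + 6.72% + 30.24% = 43.62%.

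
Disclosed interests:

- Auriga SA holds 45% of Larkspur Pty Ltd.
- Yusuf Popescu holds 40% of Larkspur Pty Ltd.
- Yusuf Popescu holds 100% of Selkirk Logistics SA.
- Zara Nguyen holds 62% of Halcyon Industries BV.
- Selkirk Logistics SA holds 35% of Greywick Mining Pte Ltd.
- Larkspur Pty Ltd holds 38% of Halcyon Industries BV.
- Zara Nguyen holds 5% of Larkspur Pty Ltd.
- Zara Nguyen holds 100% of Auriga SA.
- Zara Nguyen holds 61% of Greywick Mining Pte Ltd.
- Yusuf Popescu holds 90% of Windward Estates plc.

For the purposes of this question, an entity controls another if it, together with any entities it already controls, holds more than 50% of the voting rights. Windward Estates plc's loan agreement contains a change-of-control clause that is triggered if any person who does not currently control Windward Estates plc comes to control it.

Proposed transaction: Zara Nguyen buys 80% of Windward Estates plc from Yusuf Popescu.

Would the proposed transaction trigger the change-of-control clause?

Yes

The purchase adds only to Zara's holdings (Yusuf's stake shrinks), so Zara is the only person who could newly come to control Windward.
Zara holds 100% of Auriga, so Zara controls Auriga.
Zara holds 62% of Halcyon, so Zara controls Halcyon.
Zara holds 61% of Greywick, so Zara controls Greywick.
Neither Zara nor any entity Zara controls holds any voting interest in Windward.
So before the transaction, Zara does not control Windward.
After the purchase, Zara holds 80% of Windward directly, and Yusuf's stake falls to 10%.
Zara holds 80% of Windward, so Zara controls Windward.
Zara did not control Windward before and does after, so the clause is triggered.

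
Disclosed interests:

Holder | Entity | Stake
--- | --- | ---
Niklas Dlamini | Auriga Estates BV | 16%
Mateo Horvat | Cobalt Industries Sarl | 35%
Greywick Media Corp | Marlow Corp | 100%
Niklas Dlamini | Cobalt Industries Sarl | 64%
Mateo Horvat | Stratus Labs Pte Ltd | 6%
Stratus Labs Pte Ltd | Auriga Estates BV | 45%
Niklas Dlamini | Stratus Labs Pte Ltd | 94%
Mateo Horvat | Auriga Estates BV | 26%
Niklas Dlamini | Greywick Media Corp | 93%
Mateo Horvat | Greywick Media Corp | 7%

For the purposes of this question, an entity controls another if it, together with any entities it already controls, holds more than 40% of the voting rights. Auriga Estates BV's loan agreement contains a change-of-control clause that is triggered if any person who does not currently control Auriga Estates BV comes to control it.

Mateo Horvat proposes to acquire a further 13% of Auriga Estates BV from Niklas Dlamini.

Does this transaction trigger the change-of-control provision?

The purchase adds only to Mateo's holdings (Niklas's stake shrinks), so Mateo is the only person who could newly come to control Auriga.
Mateo's largest direct stake is 35% in Cobalt, which does not meet the threshold, so Mateo controls no company.
In Auriga, Mateo's side holds only 26%, not > 40%.
So before the transaction, Mateo does not control Auriga.
After the purchase, Mateo's direct stake in Auriga rises to 26% + 13% = 39%, and Niklas's stake falls to 3%.
After the transaction, Mateo's side holds 39% of Auriga, not > 40%, so Mateo still does not control Auriga.
No new person acquires control, so the clause is not triggered.

No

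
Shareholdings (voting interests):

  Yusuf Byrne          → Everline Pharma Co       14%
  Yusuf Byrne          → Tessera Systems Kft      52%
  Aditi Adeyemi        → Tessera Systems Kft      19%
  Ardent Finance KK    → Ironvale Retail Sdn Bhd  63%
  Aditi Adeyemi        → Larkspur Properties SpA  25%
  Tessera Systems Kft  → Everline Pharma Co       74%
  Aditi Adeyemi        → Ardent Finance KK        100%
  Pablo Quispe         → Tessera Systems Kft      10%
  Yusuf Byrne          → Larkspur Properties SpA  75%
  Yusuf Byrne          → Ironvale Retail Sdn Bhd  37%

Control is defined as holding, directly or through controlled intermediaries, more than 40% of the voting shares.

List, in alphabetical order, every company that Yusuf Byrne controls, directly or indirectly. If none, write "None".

Everline Pharma Co, Larkspur Properties SpA, Tessera Systems Kft

Yusuf holds 75% of Larkspur, so Yusuf controls Larkspur.
Yusuf holds 52% of Tessera, so Yusuf controls Tessera.
Tessera and Yusuf together hold 74% + 14% = 88% of Everline, so Yusuf controls Everline.
No other company's threshold is met.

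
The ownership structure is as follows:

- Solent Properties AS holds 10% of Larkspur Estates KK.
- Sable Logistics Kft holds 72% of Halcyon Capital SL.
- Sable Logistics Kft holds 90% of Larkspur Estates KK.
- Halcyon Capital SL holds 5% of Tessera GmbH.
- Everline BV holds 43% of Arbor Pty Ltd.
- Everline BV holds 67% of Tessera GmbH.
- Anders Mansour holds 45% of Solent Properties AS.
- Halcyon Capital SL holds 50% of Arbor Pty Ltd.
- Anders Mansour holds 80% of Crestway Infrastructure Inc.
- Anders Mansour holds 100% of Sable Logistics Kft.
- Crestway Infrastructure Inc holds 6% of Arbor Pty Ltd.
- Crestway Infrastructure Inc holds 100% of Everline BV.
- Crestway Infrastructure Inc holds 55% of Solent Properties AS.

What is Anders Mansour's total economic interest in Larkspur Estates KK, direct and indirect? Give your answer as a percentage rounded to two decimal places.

98.90%

Anders reaches Larkspur along 3 paths.
Via Crestway → Solent: 80% × 55% × 10% = 4.4%.
Via Solent: 45% × 10% = 4.5%.
Via Sable: 100% × 90% = 90%.
Total: 4.4% + 4.5% + 90% = 98.9%.
Rounded: 98.90%.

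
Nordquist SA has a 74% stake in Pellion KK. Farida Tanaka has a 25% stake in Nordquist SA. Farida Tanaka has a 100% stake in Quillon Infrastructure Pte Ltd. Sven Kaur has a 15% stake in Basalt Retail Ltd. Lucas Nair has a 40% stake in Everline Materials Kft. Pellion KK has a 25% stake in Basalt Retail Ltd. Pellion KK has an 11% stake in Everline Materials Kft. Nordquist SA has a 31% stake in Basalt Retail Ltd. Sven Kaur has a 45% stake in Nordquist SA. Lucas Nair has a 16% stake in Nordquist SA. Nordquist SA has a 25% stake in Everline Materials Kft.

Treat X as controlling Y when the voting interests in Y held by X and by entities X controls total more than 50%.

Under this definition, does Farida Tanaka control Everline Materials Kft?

Farida holds 100% of Quillon, so Farida controls Quillon.
Neither Farida nor any entity Farida controls holds any voting interest in Everline.
So Farida does not control Everline.

No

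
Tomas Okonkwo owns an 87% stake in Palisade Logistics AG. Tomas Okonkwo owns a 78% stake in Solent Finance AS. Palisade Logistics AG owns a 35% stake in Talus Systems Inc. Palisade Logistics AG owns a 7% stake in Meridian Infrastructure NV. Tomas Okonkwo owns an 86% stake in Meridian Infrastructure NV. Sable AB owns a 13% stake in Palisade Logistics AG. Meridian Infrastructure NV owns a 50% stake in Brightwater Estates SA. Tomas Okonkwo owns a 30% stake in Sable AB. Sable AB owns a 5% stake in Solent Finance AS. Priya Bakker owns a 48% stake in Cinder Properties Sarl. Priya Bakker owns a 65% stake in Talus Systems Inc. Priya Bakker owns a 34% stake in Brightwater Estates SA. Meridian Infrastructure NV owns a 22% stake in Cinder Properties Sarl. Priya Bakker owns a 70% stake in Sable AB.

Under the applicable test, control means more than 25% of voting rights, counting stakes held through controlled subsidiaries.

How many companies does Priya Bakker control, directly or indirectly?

4

Priya holds 70% of Sable, so Priya controls Sable.
Priya holds 65% of Talus, so Priya controls Talus.
Priya holds 34% of Brightwater, so Priya controls Brightwater.
Priya holds 48% of Cinder, so Priya controls Cinder.
No other company's threshold is met.
Priya controls 4 companies.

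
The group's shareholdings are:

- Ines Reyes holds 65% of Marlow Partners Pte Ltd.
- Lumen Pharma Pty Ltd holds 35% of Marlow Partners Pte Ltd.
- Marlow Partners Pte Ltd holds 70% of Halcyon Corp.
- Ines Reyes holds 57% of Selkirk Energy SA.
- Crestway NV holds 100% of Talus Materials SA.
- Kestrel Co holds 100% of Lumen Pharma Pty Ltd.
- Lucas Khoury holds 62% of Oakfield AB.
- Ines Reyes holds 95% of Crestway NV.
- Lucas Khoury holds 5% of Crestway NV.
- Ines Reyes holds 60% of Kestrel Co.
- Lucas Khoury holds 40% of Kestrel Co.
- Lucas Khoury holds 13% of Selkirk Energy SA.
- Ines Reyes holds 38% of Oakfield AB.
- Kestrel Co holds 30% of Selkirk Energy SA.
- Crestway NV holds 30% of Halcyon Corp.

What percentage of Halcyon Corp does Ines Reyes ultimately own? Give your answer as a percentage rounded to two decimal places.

Ines reaches Halcyon along 3 paths.
Via Crestway: 95% × 30% = 28.5%.
Via Marlow: 65% × 70% = 45.5%.
Via Kestrel → Lumen → Marlow: 60% × 100% × 35% × 70% = 14.7%.
Total: 28.5% + 45.5% + 14.7% = 88.7%.
Rounded: 88.70%.

88.70%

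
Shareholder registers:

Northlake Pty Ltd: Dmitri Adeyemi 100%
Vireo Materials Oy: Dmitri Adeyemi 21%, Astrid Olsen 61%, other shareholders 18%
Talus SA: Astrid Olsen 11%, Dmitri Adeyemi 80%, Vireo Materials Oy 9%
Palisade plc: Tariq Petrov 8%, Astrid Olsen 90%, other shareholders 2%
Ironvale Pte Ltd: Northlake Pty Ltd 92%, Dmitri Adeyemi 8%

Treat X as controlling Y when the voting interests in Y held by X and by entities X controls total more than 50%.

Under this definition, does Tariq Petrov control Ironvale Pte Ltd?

Tariq's largest direct stake is 8% in Palisade, which does not meet the threshold, so Tariq controls no company.
Neither Tariq nor any entity Tariq controls holds any voting interest in Ironvale.
So Tariq does not control Ironvale.

No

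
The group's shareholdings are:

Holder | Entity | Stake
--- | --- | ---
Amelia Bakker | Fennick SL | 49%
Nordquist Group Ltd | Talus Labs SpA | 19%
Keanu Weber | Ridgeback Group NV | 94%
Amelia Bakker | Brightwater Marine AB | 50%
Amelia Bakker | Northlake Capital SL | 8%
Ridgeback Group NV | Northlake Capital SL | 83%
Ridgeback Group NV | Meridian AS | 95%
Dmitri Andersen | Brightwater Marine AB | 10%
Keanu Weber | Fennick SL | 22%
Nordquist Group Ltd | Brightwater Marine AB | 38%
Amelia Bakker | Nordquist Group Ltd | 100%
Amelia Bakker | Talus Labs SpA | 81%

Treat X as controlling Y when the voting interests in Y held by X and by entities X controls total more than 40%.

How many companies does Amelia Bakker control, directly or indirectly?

Amelia holds 100% of Nordquist, so Amelia controls Nordquist.
Amelia and Nordquist together hold 81% + 19% = 100% of Talus, so Amelia controls Talus.
Amelia holds 49% of Fennick, so Amelia controls Fennick.
Nordquist and Amelia together hold 38% + 50% = 88% of Brightwater, so Amelia controls Brightwater.
No other company's threshold is met.
Amelia controls 4 companies.

4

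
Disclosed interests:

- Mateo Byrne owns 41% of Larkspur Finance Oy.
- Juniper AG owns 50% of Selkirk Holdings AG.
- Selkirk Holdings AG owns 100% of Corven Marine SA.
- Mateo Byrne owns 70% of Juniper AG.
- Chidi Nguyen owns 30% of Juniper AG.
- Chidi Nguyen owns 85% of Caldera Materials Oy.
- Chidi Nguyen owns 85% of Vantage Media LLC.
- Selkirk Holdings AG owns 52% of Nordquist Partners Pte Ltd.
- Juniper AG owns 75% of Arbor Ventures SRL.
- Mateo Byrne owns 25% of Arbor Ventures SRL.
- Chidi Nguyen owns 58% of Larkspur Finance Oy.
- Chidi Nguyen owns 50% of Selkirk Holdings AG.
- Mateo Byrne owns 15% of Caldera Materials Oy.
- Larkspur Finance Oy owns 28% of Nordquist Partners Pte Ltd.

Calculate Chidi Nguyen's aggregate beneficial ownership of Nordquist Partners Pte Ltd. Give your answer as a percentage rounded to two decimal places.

Chidi reaches Nordquist along 3 paths.
Via Larkspur: 58% × 28% = 16.24%.
Via Juniper → Selkirk: 30% × 50% × 52% = 7.8%.
Via Selkirk: 50% × 52% = 26%.
Total: 16.24% + 7.8% + 26% = 50.04%.

50.04%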